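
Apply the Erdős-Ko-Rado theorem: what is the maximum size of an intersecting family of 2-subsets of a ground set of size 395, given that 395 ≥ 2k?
max |F| = C(394, 1) = 394

Erdős-Ko-Rado (1961): when n ≥ 2k, max |F| = C(n−1, k−1). The bound is attained by the star {A : i ∈ A} for any fixed i ∈ [n]. Here C(395−1, 2−1) = C(394, 1) = 394.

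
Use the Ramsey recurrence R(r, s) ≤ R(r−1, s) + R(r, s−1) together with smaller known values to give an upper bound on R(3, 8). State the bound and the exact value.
R(3, 8) ≤ R(2, 8) + R(3, 7) = 8 + 23 = 31; exact value R(3, 8) = 28.

The Erdős–Szekeres recurrence R(r, s) ≤ R(r−1, s) + R(r, s−1) applied to (r, s) = (3, 8) gives
  R(3, 8) ≤ R(2, 8) + R(3, 7) = 8 + 23 = 31.
(Recall R(2, k) = k and R is symmetric.) The recurrence is not tight here (it gives 31, but the exact value is R(3, 8) = 28); the tight upper bound requires a sharper argument than the simple recurrence, combined with a lower-bound construction on K_{27}.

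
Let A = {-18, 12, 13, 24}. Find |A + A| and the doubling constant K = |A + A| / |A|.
K = |A + A| / |A| = 10/4 = 5/2

Enumerate A + A = {a + b : a, b ∈ A}. With |A| = 4, there are |A|^2 = 16 ordered sum pairs; collecting distinct values, A + A = {-36, -6, -5, 6, 24, 25, 26, 36, 37, 48}, so |A + A| = 10. Thus K = 10/4 = 5/2. For comparison, the minimum possible |A + A| over all 4-element sets is 2·4 − 1 = 7 (so min K = 7/4), attained only by arithmetic progressions.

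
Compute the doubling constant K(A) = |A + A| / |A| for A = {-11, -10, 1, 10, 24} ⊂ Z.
K = |A + A| / |A| = 15/5 = 3

Enumerate A + A = {a + b : a, b ∈ A}. With |A| = 5, there are |A|^2 = 25 ordered sum pairs; collecting distinct values, A + A = {-22, -21, -20, -10, -9, -1, 0, 2, 11, 13, 14, 20, 25, 34, 48}, so |A + A| = 15. Thus K = 15/5 = 3. For comparison, the minimum possible |A + A| over all 5-element sets is 2·5 − 1 = 9 (so min K = 9/5), attained only by arithmetic progressions.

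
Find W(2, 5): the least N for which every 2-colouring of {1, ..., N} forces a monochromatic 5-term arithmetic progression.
W(2, 5) = 178

This is a classical value, W(2, 5) = 178, established by combining an explicit 2-colouring of {1, ..., 177} with no monochromatic 5-AP (giving the lower bound W(2, 5) > 177) and a finite case analysis / exhaustive computer search showing every 2-colouring of {1, ..., 178} has such an AP.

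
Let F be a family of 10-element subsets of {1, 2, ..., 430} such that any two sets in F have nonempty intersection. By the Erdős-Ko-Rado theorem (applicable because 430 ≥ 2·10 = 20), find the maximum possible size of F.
max |F| = C(429, 9) = 1246422279375036335

Erdős-Ko-Rado (1961): when n ≥ 2k, max |F| = C(n−1, k−1). The bound is attained by the star {A : i ∈ A} for any fixed i ∈ [n]. Here C(430−1, 10−1) = C(429, 9) = 1246422279375036335.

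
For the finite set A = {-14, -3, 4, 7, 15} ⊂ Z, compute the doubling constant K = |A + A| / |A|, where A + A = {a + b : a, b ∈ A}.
K = |A + A| / |A| = 14/5

Enumerate A + A = {a + b : a, b ∈ A}. With |A| = 5, there are |A|^2 = 25 ordered sum pairs; collecting distinct values, A + A = {-28, -17, -10, -7, -6, 1, 4, 8, 11, 12, 14, 19, 22, 30}, so |A + A| = 14. Thus K = 14/5. For comparison, the minimum possible |A + A| over all 5-element sets is 2·5 − 1 = 9 (so min K = 9/5), attained only by arithmetic progressions.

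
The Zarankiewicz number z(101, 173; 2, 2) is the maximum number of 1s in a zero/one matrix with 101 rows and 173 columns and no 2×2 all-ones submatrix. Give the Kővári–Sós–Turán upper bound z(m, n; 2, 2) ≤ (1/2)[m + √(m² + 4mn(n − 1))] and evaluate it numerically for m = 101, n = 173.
z(101, 173; 2, 2) ≤ (1/2)[101 + √(101² + 4·101·173·172)] = (1/2)[101 + √12031625] = 1784.8316

Kővári–Sós–Turán: let r_1, ..., r_101 be the row sums and z = Σ r_i the total number of 1s. Each pair of columns can share at most one row with both entries 1 (else a 2×2 all-ones block appears), so Σ_i C(r_i, 2) ≤ C(173, 2) = 14878. By convexity Σ_i C(r_i, 2) ≥ 101·C(z/101, 2) = z(z − 101)/(2·101), giving z² − 101z − 101·173·172 ≤ 0 and hence z ≤ (1/2)[101 + √(10201 + 4·3005356)] = (1/2)[101 + √12031625] ≈ (1/2)(101 + 3468.6633) = 1784.8316.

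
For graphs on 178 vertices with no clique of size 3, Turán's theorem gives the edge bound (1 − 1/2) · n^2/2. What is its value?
Turán density bound = (1/2) · 178^2/2 = 7921

Turán's theorem: ex(n, K_{r+1}) is achieved by the complete r-partite Turán graph T(n, r) with parts as balanced as possible, and is at most (1 − 1/r) · n^2/2. For r = 2, n = 178: the density bound is (1/2) · 31684/2 = 7921. Since 2 ∣ 178, the Turán graph T(178, 2) has parts of equal size 89, and its edge count e(T(178, 2)) = 7921 attains the density bound exactly.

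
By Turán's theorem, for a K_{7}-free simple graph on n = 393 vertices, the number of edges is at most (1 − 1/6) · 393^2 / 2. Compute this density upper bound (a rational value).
Turán density bound = (5/6) · 393^2/2 = 257415/4 ≈ 64353.75

Turán's theorem: ex(n, K_{r+1}) is achieved by the complete r-partite Turán graph T(n, r) with parts as balanced as possible, and is at most (1 − 1/r) · n^2/2. For r = 6, n = 393: the density bound is (5/6) · 154449/2 = 257415/4 ≈ 64353.75. The integer-valued extremum is e(T(393, 6)) = 64353, which is strictly less than the density bound 257415/4 since 6 ∤ 393 (the parts of T(393, 6) cannot all be equal).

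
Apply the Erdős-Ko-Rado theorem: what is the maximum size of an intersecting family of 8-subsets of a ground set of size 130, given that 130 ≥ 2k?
max |F| = C(129, 7) = 99949406400

The Erdős-Ko-Rado theorem states: for n ≥ 2k, an intersecting family of k-subsets of an n-element set has size at most C(n − 1, k − 1), with equality for 'star' families {A ⊆ [n] : |A| = k, i ∈ A} (fix an element i). For n = 130, k = 8: C(129, 7) = 99949406400.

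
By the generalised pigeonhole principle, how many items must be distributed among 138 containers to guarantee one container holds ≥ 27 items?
n = (27 − 1)·138 + 1 = 3589

By the generalised pigeonhole principle, to guarantee some box contains ≥ r objects we need more than (r − 1) · k objects total. Threshold: n = (r − 1) · k + 1. With r = 27 and k = 138: n = 26 · 138 + 1 = 3588 + 1 = 3589. For n = 3588 = 26 · 138, we can put exactly 26 objects in every box, avoiding 27 in any single one — so 3589 is tight.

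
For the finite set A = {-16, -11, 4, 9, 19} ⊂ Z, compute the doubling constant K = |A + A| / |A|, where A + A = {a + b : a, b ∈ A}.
K = |A + A| / |A| = 13/5

Enumerate A + A = {a + b : a, b ∈ A}. With |A| = 5, there are |A|^2 = 25 ordered sum pairs; collecting distinct values, A + A = {-32, -27, -22, -12, -7, -2, 3, 8, 13, 18, 23, 28, 38}, so |A + A| = 13. Thus K = 13/5. For comparison, the minimum possible |A + A| over all 5-element sets is 2·5 − 1 = 9 (so min K = 9/5), attained only by arithmetic progressions.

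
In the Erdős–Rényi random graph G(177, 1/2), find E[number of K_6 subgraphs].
E[# K_6] = C(177, 6) · (1/2)^C(6, 2) = 39202637320 / 2^15 = 4900329665/4096 ≈ 1196369.547119

For each 6-subset S of vertices (there are C(177, 6) = 39202637320 such S), let X_S = 1 if S induces a K_6 (all C(6, 2) = 15 edges present). Then P(X_S = 1) = (1/2)^15 = 1/32768. By linearity of expectation, E[# K_6] = C(177, 6) · (1/2)^15 = 39202637320 / 32768 = 4900329665/4096 ≈ 1196369.547119.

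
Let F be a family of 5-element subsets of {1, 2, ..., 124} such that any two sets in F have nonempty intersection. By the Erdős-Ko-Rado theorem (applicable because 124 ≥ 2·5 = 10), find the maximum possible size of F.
max |F| = C(123, 4) = 9078630

The Erdős-Ko-Rado theorem states: for n ≥ 2k, an intersecting family of k-subsets of an n-element set has size at most C(n − 1, k − 1), with equality for 'star' families {A ⊆ [n] : |A| = k, i ∈ A} (fix an element i). For n = 124, k = 5: C(123, 4) = 9078630.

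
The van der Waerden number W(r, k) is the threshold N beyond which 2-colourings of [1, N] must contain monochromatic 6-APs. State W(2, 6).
W(2, 6) = 1132

W(2, 6) = 1132. The lower bound W(2, 6) > 1131 comes from an explicit good 2-colouring of [1, 1131]; the upper bound W(2, 6) ≤ 1132 was verified by exhaustive search over 2-colourings of [1, 1132].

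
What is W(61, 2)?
W(61, 2) = 61 + 1 = 62

A 2-term AP is any pair of integers, so a monochromatic 2-AP exists iff some colour is used at least twice. With 61 colours, the colouring i ↦ i on {1, ..., 61} uses each colour once, avoiding any monochromatic pair, so W(61, 2) > 61. For {1, ..., 62}, pigeonhole forces two integers of the same colour, which form a monochromatic 2-AP. Hence W(61, 2) = 62.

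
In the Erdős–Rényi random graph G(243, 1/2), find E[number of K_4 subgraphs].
E[# K_4] = C(243, 4) · (1/2)^C(4, 2) = 141722460 / 2^6 = 35430615/16 = 2214413.4375

For each 4-subset S of vertices (there are C(243, 4) = 141722460 such S), let X_S = 1 if S induces a K_4 (all C(4, 2) = 6 edges present). Then P(X_S = 1) = (1/2)^6 = 1/64. By linearity of expectation, E[# K_4] = C(243, 4) · (1/2)^6 = 141722460 / 64 = 35430615/16 = 2214413.4375.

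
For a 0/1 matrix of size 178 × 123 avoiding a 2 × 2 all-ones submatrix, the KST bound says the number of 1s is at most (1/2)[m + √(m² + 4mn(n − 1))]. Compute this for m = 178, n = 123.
z(178, 123; 2, 2) ≤ (1/2)[178 + √(178² + 4·178·123·122)] = (1/2)[178 + √10715956] = 1725.7617

Kővári–Sós–Turán: let r_1, ..., r_178 be the row sums and z = Σ r_i the total number of 1s. Each pair of columns can share at most one row with both entries 1 (else a 2×2 all-ones block appears), so Σ_i C(r_i, 2) ≤ C(123, 2) = 7503. By convexity Σ_i C(r_i, 2) ≥ 178·C(z/178, 2) = z(z − 178)/(2·178), giving z² − 178z − 178·123·122 ≤ 0 and hence z ≤ (1/2)[178 + √(31684 + 4·2671068)] = (1/2)[178 + √10715956] ≈ (1/2)(178 + 3273.5235) = 1725.7617.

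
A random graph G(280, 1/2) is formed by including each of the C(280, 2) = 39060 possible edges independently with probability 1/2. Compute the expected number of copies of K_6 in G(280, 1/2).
E[# K_6] = C(280, 6) · (1/2)^C(6, 2) = 634155960900 / 2^15 = 158538990225/8192 ≈ 19352904.080200

For each 6-subset S of vertices (there are C(280, 6) = 634155960900 such S), let X_S = 1 if S induces a K_6 (all C(6, 2) = 15 edges present). Then P(X_S = 1) = (1/2)^15 = 1/32768. By linearity of expectation, E[# K_6] = C(280, 6) · (1/2)^15 = 634155960900 / 32768 = 158538990225/8192 ≈ 19352904.080200.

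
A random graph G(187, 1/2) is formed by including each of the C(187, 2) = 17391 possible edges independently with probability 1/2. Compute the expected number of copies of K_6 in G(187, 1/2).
E[# K_6] = C(187, 6) · (1/2)^C(6, 2) = 54768908194 / 2^15 = 27384454097/16384 ≈ 1671414.434631

For each 6-subset S of vertices (there are C(187, 6) = 54768908194 such S), let X_S = 1 if S induces a K_6 (all C(6, 2) = 15 edges present). Then P(X_S = 1) = (1/2)^15 = 1/32768. By linearity of expectation, E[# K_6] = C(187, 6) · (1/2)^15 = 54768908194 / 32768 = 27384454097/16384 ≈ 1671414.434631.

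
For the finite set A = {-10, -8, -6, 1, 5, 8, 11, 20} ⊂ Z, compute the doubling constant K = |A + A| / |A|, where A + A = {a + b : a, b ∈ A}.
K = |A + A| / |A| = 30/8 = 15/4

Enumerate A + A = {a + b : a, b ∈ A}. With |A| = 8, there are |A|^2 = 64 ordered sum pairs; collecting distinct values, A + A = {-20, -18, -16, -14, -12, -9, -7, -5, -3, -2, -1, 0, 1, 2, 3, 5, 6, 9, 10, 12, 13, 14, 16, 19, 21, 22, 25, 28, 31, 40}, so |A + A| = 30. Thus K = 30/8 = 15/4. For comparison, the minimum possible |A + A| over all 8-element sets is 2·8 − 1 = 15 (so min K = 15/8), attained only by arithmetic progressions.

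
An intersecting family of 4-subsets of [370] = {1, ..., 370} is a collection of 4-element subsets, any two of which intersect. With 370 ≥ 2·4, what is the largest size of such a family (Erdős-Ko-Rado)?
max |F| = C(369, 3) = 8305944

Erdős-Ko-Rado (1961): when n ≥ 2k, max |F| = C(n−1, k−1). The bound is attained by the star {A : i ∈ A} for any fixed i ∈ [n]. Here C(370−1, 4−1) = C(369, 3) = 8305944.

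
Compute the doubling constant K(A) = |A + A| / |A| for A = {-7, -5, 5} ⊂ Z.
K = |A + A| / |A| = 6/3 = 2

Enumerate A + A = {a + b : a, b ∈ A}. With |A| = 3, there are |A|^2 = 9 ordered sum pairs; collecting distinct values, A + A = {-14, -12, -10, -2, 0, 10}, so |A + A| = 6. Thus K = 6/3 = 2. For comparison, the minimum possible |A + A| over all 3-element sets is 2·3 − 1 = 5 (so min K = 5/3), attained only by arithmetic progressions.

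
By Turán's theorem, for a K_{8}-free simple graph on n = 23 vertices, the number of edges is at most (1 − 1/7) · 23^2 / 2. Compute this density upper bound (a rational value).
Turán density bound = (6/7) · 23^2/2 = 1587/7 ≈ 226.7143

Turán's theorem: ex(n, K_{r+1}) is achieved by the complete r-partite Turán graph T(n, r) with parts as balanced as possible, and is at most (1 − 1/r) · n^2/2. For r = 7, n = 23: the density bound is (6/7) · 529/2 = 1587/7 ≈ 226.7143. The integer-valued extremum is e(T(23, 7)) = 226, which is strictly less than the density bound 1587/7 since 7 ∤ 23 (the parts of T(23, 7) cannot all be equal).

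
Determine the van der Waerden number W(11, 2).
W(11, 2) = 11 + 1 = 12

A 2-term AP is any pair of integers, so a monochromatic 2-AP exists iff some colour is used at least twice. With 11 colours, the colouring i ↦ i on {1, ..., 11} uses each colour once, avoiding any monochromatic pair, so W(11, 2) > 11. For {1, ..., 12}, pigeonhole forces two integers of the same colour, which form a monochromatic 2-AP. Hence W(11, 2) = 12.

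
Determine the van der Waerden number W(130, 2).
W(130, 2) = 130 + 1 = 131

A 2-term AP is any pair of integers, so a monochromatic 2-AP exists iff some colour is used at least twice. With 130 colours, the colouring i ↦ i on {1, ..., 130} uses each colour once, avoiding any monochromatic pair, so W(130, 2) > 130. For {1, ..., 131}, pigeonhole forces two integers of the same colour, which form a monochromatic 2-AP. Hence W(130, 2) = 131.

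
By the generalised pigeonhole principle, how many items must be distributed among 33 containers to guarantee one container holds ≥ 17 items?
n = (17 − 1)·33 + 1 = 529

By the generalised pigeonhole principle, to guarantee some box contains ≥ r objects we need more than (r − 1) · k objects total. Threshold: n = (r − 1) · k + 1. With r = 17 and k = 33: n = 16 · 33 + 1 = 528 + 1 = 529. For n = 528 = 16 · 33, we can put exactly 16 objects in every box, avoiding 17 in any single one — so 529 is tight.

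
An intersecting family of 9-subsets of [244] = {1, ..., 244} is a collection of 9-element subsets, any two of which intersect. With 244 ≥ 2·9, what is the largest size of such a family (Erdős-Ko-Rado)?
max |F| = C(243, 8) = 268388935256178

The Erdős-Ko-Rado theorem states: for n ≥ 2k, an intersecting family of k-subsets of an n-element set has size at most C(n − 1, k − 1), with equality for 'star' families {A ⊆ [n] : |A| = k, i ∈ A} (fix an element i). For n = 244, k = 9: C(243, 8) = 268388935256178.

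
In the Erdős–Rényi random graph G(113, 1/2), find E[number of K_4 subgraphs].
E[# K_4] = C(113, 4) · (1/2)^C(4, 2) = 6438740 / 2^6 = 1609685/16 = 100605.3125

For each 4-subset S of vertices (there are C(113, 4) = 6438740 such S), let X_S = 1 if S induces a K_4 (all C(4, 2) = 6 edges present). Then P(X_S = 1) = (1/2)^6 = 1/64. By linearity of expectation, E[# K_4] = C(113, 4) · (1/2)^6 = 6438740 / 64 = 1609685/16 = 100605.3125.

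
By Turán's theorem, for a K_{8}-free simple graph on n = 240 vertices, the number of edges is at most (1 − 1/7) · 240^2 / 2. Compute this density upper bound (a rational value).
Turán density bound = (6/7) · 240^2/2 = 172800/7 ≈ 24685.7143

Turán's theorem: ex(n, K_{r+1}) is achieved by the complete r-partite Turán graph T(n, r) with parts as balanced as possible, and is at most (1 − 1/r) · n^2/2. For r = 7, n = 240: the density bound is (6/7) · 57600/2 = 172800/7 ≈ 24685.7143. The integer-valued extremum is e(T(240, 7)) = 24685, which is strictly less than the density bound 172800/7 since 7 ∤ 240 (the parts of T(240, 7) cannot all be equal).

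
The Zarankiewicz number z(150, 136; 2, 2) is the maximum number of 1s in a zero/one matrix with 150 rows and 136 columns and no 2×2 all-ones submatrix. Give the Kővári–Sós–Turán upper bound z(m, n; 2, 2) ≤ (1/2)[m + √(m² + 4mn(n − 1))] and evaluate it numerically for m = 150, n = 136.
z(150, 136; 2, 2) ≤ (1/2)[150 + √(150² + 4·150·136·135)] = (1/2)[150 + √11038500] = 1736.2119

Kővári–Sós–Turán: let r_1, ..., r_150 be the row sums and z = Σ r_i the total number of 1s. Each pair of columns can share at most one row with both entries 1 (else a 2×2 all-ones block appears), so Σ_i C(r_i, 2) ≤ C(136, 2) = 9180. By convexity Σ_i C(r_i, 2) ≥ 150·C(z/150, 2) = z(z − 150)/(2·150), giving z² − 150z − 150·136·135 ≤ 0 and hence z ≤ (1/2)[150 + √(22500 + 4·2754000)] = (1/2)[150 + √11038500] ≈ (1/2)(150 + 3322.4238) = 1736.2119.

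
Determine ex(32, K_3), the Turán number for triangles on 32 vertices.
ex(32, K_3) = ⌊32^2/4⌋ = 256

Mantel (1907): a triangle-free graph on n vertices has at most ⌊n^2/4⌋ edges, with equality for the complete bipartite graph K_{⌊n/2⌋, ⌈n/2⌉}. For n = 32: ⌊32^2/4⌋ = ⌊1024/4⌋ = 256. The extremal graph is K_{16, 16}, which has 16·16 = 256 edges.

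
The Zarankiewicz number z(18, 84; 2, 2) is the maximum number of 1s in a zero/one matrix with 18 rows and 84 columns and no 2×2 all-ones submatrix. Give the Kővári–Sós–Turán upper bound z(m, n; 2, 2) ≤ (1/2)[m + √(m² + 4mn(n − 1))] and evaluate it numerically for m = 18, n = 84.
z(18, 84; 2, 2) ≤ (1/2)[18 + √(18² + 4·18·84·83)] = (1/2)[18 + √502308] = 363.3685

Kővári–Sós–Turán: let r_1, ..., r_18 be the row sums and z = Σ r_i the total number of 1s. Each pair of columns can share at most one row with both entries 1 (else a 2×2 all-ones block appears), so Σ_i C(r_i, 2) ≤ C(84, 2) = 3486. By convexity Σ_i C(r_i, 2) ≥ 18·C(z/18, 2) = z(z − 18)/(2·18), giving z² − 18z − 18·84·83 ≤ 0 and hence z ≤ (1/2)[18 + √(324 + 4·125496)] = (1/2)[18 + √502308] ≈ (1/2)(18 + 708.7369) = 363.3685.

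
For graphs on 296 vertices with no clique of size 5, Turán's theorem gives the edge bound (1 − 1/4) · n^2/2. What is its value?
Turán density bound = (3/4) · 296^2/2 = 32856

Turán's theorem: ex(n, K_{r+1}) is achieved by the complete r-partite Turán graph T(n, r) with parts as balanced as possible, and is at most (1 − 1/r) · n^2/2. For r = 4, n = 296: the density bound is (3/4) · 87616/2 = 32856. Since 4 ∣ 296, the Turán graph T(296, 4) has parts of equal size 74, and its edge count e(T(296, 4)) = 32856 attains the density bound exactly.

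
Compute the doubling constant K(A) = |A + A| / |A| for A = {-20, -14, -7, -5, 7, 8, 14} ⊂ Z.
K = |A + A| / |A| = 25/7

Enumerate A + A = {a + b : a, b ∈ A}. With |A| = 7, there are |A|^2 = 49 ordered sum pairs; collecting distinct values, A + A = {-40, -34, -28, -27, -25, -21, -19, -14, -13, -12, -10, -7, -6, 0, 1, 2, 3, 7, 9, 14, 15, 16, 21, 22, 28}, so |A + A| = 25. Thus K = 25/7. For comparison, the minimum possible |A + A| over all 7-element sets is 2·7 − 1 = 13 (so min K = 13/7), attained only by arithmetic progressions.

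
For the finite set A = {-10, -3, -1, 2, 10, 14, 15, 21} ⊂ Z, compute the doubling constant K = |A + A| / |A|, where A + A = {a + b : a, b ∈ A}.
K = |A + A| / |A| = 32/8 = 4

Enumerate A + A = {a + b : a, b ∈ A}. With |A| = 8, there are |A|^2 = 64 ordered sum pairs; collecting distinct values, A + A = {-20, -13, -11, -8, -6, -4, -2, -1, 0, 1, 4, 5, 7, 9, 11, 12, 13, 14, 16, 17, 18, 20, 23, 24, 25, 28, 29, 30, 31, 35, 36, 42}, so |A + A| = 32. Thus K = 32/8 = 4. For comparison, the minimum possible |A + A| over all 8-element sets is 2·8 − 1 = 15 (so min K = 15/8), attained only by arithmetic progressions.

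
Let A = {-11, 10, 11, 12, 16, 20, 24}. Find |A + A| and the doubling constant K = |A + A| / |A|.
K = |A + A| / |A| = 24/7

Enumerate A + A = {a + b : a, b ∈ A}. With |A| = 7, there are |A|^2 = 49 ordered sum pairs; collecting distinct values, A + A = {-22, -1, 0, 1, 5, 9, 13, 20, 21, 22, 23, 24, 26, 27, 28, 30, 31, 32, 34, 35, 36, 40, 44, 48}, so |A + A| = 24. Thus K = 24/7. For comparison, the minimum possible |A + A| over all 7-element sets is 2·7 − 1 = 13 (so min K = 13/7), attained only by arithmetic progressions.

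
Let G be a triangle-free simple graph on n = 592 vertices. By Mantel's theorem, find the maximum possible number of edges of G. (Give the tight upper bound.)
ex(592, K_3) = ⌊592^2/4⌋ = 87616

Mantel (1907): a triangle-free graph on n vertices has at most ⌊n^2/4⌋ edges, with equality for the complete bipartite graph K_{⌊n/2⌋, ⌈n/2⌉}. For n = 592: ⌊592^2/4⌋ = ⌊350464/4⌋ = 87616. The extremal graph is K_{296, 296}, which has 296·296 = 87616 edges.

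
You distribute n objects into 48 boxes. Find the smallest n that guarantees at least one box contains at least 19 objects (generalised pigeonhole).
n = (19 − 1)·48 + 1 = 865

By the generalised pigeonhole principle, to guarantee some box contains ≥ r objects we need more than (r − 1) · k objects total. Threshold: n = (r − 1) · k + 1. With r = 19 and k = 48: n = 18 · 48 + 1 = 864 + 1 = 865. For n = 864 = 18 · 48, we can put exactly 18 objects in every box, avoiding 19 in any single one — so 865 is tight.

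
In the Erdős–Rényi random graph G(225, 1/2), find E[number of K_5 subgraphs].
E[# K_5] = C(225, 5) · (1/2)^C(5, 2) = 4595146920 / 2^10 = 574393365/128 = 4487448.1640625

For each 5-subset S of vertices (there are C(225, 5) = 4595146920 such S), let X_S = 1 if S induces a K_5 (all C(5, 2) = 10 edges present). Then P(X_S = 1) = (1/2)^10 = 1/1024. By linearity of expectation, E[# K_5] = C(225, 5) · (1/2)^10 = 4595146920 / 1024 = 574393365/128 = 4487448.1640625.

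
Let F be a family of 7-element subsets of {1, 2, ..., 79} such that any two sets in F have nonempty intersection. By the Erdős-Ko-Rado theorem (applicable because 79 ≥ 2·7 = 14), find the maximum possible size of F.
max |F| = C(78, 6) = 256851595

Erdős-Ko-Rado (1961): when n ≥ 2k, max |F| = C(n−1, k−1). The bound is attained by the star {A : i ∈ A} for any fixed i ∈ [n]. Here C(79−1, 7−1) = C(78, 6) = 256851595.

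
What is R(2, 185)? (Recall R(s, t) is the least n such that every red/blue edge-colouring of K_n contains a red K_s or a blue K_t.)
R(2, 185) = 185

R(2, k) = k for all k ≥ 2: in a 2-colouring of K_k, either some edge is red (a red K_2) or all edges are blue (a blue K_k). And K_{184} coloured all-blue has no blue K_185, so R(2, 185) > 184. Hence R(2, 185) = 185.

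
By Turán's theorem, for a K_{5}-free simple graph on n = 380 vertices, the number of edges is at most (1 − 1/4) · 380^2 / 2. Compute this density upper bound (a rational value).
Turán density bound = (3/4) · 380^2/2 = 54150

Turán's theorem: ex(n, K_{r+1}) is achieved by the complete r-partite Turán graph T(n, r) with parts as balanced as possible, and is at most (1 − 1/r) · n^2/2. For r = 4, n = 380: the density bound is (3/4) · 144400/2 = 54150. Since 4 ∣ 380, the Turán graph T(380, 4) has parts of equal size 95, and its edge count e(T(380, 4)) = 54150 attains the density bound exactly.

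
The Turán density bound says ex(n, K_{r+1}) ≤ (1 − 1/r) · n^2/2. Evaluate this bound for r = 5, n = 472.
Turán density bound = (4/5) · 472^2/2 = 445568/5 ≈ 89113.6

Turán's theorem: ex(n, K_{r+1}) is achieved by the complete r-partite Turán graph T(n, r) with parts as balanced as possible, and is at most (1 − 1/r) · n^2/2. For r = 5, n = 472: the density bound is (4/5) · 222784/2 = 445568/5 ≈ 89113.6. The integer-valued extremum is e(T(472, 5)) = 89113, which is strictly less than the density bound 445568/5 since 5 ∤ 472 (the parts of T(472, 5) cannot all be equal).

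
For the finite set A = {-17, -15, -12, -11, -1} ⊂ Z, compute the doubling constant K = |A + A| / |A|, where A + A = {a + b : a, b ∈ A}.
K = |A + A| / |A| = 15/5 = 3

Enumerate A + A = {a + b : a, b ∈ A}. With |A| = 5, there are |A|^2 = 25 ordered sum pairs; collecting distinct values, A + A = {-34, -32, -30, -29, -28, -27, -26, -24, -23, -22, -18, -16, -13, -12, -2}, so |A + A| = 15. Thus K = 15/5 = 3. For comparison, the minimum possible |A + A| over all 5-element sets is 2·5 − 1 = 9 (so min K = 9/5), attained only by arithmetic progressions.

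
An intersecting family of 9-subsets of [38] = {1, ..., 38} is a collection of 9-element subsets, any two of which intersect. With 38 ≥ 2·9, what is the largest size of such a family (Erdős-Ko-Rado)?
max |F| = C(37, 8) = 38608020

Erdős-Ko-Rado (1961): when n ≥ 2k, max |F| = C(n−1, k−1). The bound is attained by the star {A : i ∈ A} for any fixed i ∈ [n]. Here C(38−1, 9−1) = C(37, 8) = 38608020.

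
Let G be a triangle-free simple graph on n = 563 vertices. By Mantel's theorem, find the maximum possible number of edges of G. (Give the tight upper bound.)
ex(563, K_3) = ⌊563^2/4⌋ = 79242

Mantel (1907): a triangle-free graph on n vertices has at most ⌊n^2/4⌋ edges, with equality for the complete bipartite graph K_{⌊n/2⌋, ⌈n/2⌉}. For n = 563: ⌊563^2/4⌋ = ⌊316969/4⌋ = 79242. The extremal graph is K_{281, 282}, which has 281·282 = 79242 edges.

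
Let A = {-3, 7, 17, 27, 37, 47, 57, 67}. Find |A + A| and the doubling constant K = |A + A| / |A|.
K = |A + A| / |A| = 15/8

Enumerate A + A = {a + b : a, b ∈ A}. With |A| = 8, there are |A|^2 = 64 ordered sum pairs; collecting distinct values, A + A = {-6, 4, 14, 24, 34, 44, 54, 64, 74, 84, 94, 104, 114, 124, 134}, so |A + A| = 15. Thus K = 15/8. Here |A + A| = 2|A| − 1 = 15, the minimum possible — so K = 15/8 is minimal, which holds iff A is an arithmetic progression.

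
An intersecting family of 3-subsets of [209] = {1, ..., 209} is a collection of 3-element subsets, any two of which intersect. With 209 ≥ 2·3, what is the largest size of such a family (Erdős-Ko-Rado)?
max |F| = C(208, 2) = 21528

Erdős-Ko-Rado (1961): when n ≥ 2k, max |F| = C(n−1, k−1). The bound is attained by the star {A : i ∈ A} for any fixed i ∈ [n]. Here C(209−1, 3−1) = C(208, 2) = 21528.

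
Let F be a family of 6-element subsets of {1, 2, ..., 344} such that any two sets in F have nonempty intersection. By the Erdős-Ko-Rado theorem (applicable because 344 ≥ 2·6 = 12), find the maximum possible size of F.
max |F| = C(343, 5) = 38421292833

The Erdős-Ko-Rado theorem states: for n ≥ 2k, an intersecting family of k-subsets of an n-element set has size at most C(n − 1, k − 1), with equality for 'star' families {A ⊆ [n] : |A| = k, i ∈ A} (fix an element i). For n = 344, k = 6: C(343, 5) = 38421292833.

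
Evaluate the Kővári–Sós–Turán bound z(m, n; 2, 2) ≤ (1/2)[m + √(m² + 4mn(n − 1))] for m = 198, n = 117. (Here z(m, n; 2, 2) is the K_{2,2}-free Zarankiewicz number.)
z(198, 117; 2, 2) ≤ (1/2)[198 + √(198² + 4·198·117·116)] = (1/2)[198 + √10788228] = 1741.2719

Kővári–Sós–Turán: let r_1, ..., r_198 be the row sums and z = Σ r_i the total number of 1s. Each pair of columns can share at most one row with both entries 1 (else a 2×2 all-ones block appears), so Σ_i C(r_i, 2) ≤ C(117, 2) = 6786. By convexity Σ_i C(r_i, 2) ≥ 198·C(z/198, 2) = z(z − 198)/(2·198), giving z² − 198z − 198·117·116 ≤ 0 and hence z ≤ (1/2)[198 + √(39204 + 4·2687256)] = (1/2)[198 + √10788228] ≈ (1/2)(198 + 3284.5438) = 1741.2719.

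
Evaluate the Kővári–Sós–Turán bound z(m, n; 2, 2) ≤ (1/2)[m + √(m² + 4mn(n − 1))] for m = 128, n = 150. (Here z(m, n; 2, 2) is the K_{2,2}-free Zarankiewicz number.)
z(128, 150; 2, 2) ≤ (1/2)[128 + √(128² + 4·128·150·149)] = (1/2)[128 + √11459584] = 1756.6004

Kővári–Sós–Turán: let r_1, ..., r_128 be the row sums and z = Σ r_i the total number of 1s. Each pair of columns can share at most one row with both entries 1 (else a 2×2 all-ones block appears), so Σ_i C(r_i, 2) ≤ C(150, 2) = 11175. By convexity Σ_i C(r_i, 2) ≥ 128·C(z/128, 2) = z(z − 128)/(2·128), giving z² − 128z − 128·150·149 ≤ 0 and hence z ≤ (1/2)[128 + √(16384 + 4·2860800)] = (1/2)[128 + √11459584] ≈ (1/2)(128 + 3385.2007) = 1756.6004.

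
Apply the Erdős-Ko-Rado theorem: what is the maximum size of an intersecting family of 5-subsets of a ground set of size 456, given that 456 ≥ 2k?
max |F| = C(455, 4) = 1762351955

The Erdős-Ko-Rado theorem states: for n ≥ 2k, an intersecting family of k-subsets of an n-element set has size at most C(n − 1, k − 1), with equality for 'star' families {A ⊆ [n] : |A| = k, i ∈ A} (fix an element i). For n = 456, k = 5: C(455, 4) = 1762351955.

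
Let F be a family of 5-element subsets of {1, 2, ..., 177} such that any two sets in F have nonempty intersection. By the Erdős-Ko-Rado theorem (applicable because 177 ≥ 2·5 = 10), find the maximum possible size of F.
max |F| = C(176, 4) = 38630900

The Erdős-Ko-Rado theorem states: for n ≥ 2k, an intersecting family of k-subsets of an n-element set has size at most C(n − 1, k − 1), with equality for 'star' families {A ⊆ [n] : |A| = k, i ∈ A} (fix an element i). For n = 177, k = 5: C(176, 4) = 38630900.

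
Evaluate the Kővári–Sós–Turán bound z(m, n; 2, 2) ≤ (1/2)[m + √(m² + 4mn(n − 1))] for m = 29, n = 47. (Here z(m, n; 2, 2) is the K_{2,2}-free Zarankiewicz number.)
z(29, 47; 2, 2) ≤ (1/2)[29 + √(29² + 4·29·47·46)] = (1/2)[29 + √251633] = 265.3152

Kővári–Sós–Turán: let r_1, ..., r_29 be the row sums and z = Σ r_i the total number of 1s. Each pair of columns can share at most one row with both entries 1 (else a 2×2 all-ones block appears), so Σ_i C(r_i, 2) ≤ C(47, 2) = 1081. By convexity Σ_i C(r_i, 2) ≥ 29·C(z/29, 2) = z(z − 29)/(2·29), giving z² − 29z − 29·47·46 ≤ 0 and hence z ≤ (1/2)[29 + √(841 + 4·62698)] = (1/2)[29 + √251633] ≈ (1/2)(29 + 501.6303) = 265.3152.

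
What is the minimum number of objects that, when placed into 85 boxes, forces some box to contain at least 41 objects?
n = (41 − 1)·85 + 1 = 3401

By the generalised pigeonhole principle, to guarantee some box contains ≥ r objects we need more than (r − 1) · k objects total. Threshold: n = (r − 1) · k + 1. With r = 41 and k = 85: n = 40 · 85 + 1 = 3400 + 1 = 3401. For n = 3400 = 40 · 85, we can put exactly 40 objects in every box, avoiding 41 in any single one — so 3401 is tight.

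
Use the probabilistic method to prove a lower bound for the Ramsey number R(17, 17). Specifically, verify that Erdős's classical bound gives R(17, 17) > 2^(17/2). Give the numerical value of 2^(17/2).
2^(17/2) = 362.0387; so R(17, 17) > 362.0387

Colour each edge of K_n uniformly at random with red/blue. The expected number of monochromatic K_17 is C(n, 17) · 2 · 2^(−C(17,2)). If C(n, 17) · 2^(1 − C(17,2)) < 1, then with positive probability no monochromatic K_17 exists, so R(17, 17) > n. The standard estimate C(n, 17) ≤ n^17/17! shows this inequality holds whenever n ≤ 2^(17/2) (since 17! · 2^(C(17,2) − 1) > 2^(17^2/2) ≥ n^17). Hence R(17, 17) > 2^(17/2) = 362.0387.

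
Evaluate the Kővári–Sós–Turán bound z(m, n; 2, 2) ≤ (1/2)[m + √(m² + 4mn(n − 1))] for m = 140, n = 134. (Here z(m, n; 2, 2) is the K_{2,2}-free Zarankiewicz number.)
z(140, 134; 2, 2) ≤ (1/2)[140 + √(140² + 4·140·134·133)] = (1/2)[140 + √9999920] = 1651.1325

Kővári–Sós–Turán: let r_1, ..., r_140 be the row sums and z = Σ r_i the total number of 1s. Each pair of columns can share at most one row with both entries 1 (else a 2×2 all-ones block appears), so Σ_i C(r_i, 2) ≤ C(134, 2) = 8911. By convexity Σ_i C(r_i, 2) ≥ 140·C(z/140, 2) = z(z − 140)/(2·140), giving z² − 140z − 140·134·133 ≤ 0 and hence z ≤ (1/2)[140 + √(19600 + 4·2495080)] = (1/2)[140 + √9999920] ≈ (1/2)(140 + 3162.265) = 1651.1325.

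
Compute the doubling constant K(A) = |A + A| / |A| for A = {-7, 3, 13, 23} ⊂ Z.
K = |A + A| / |A| = 7/4

Enumerate A + A = {a + b : a, b ∈ A}. With |A| = 4, there are |A|^2 = 16 ordered sum pairs; collecting distinct values, A + A = {-14, -4, 6, 16, 26, 36, 46}, so |A + A| = 7. Thus K = 7/4. Here |A + A| = 2|A| − 1 = 7, the minimum possible — so K = 7/4 is minimal, which holds iff A is an arithmetic progression.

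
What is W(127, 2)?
W(127, 2) = 127 + 1 = 128

A 2-term AP is any pair of integers, so a monochromatic 2-AP exists iff some colour is used at least twice. With 127 colours, the colouring i ↦ i on {1, ..., 127} uses each colour once, avoiding any monochromatic pair, so W(127, 2) > 127. For {1, ..., 128}, pigeonhole forces two integers of the same colour, which form a monochromatic 2-AP. Hence W(127, 2) = 128.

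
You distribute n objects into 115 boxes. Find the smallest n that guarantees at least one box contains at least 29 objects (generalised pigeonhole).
n = (29 − 1)·115 + 1 = 3221

By the generalised pigeonhole principle, to guarantee some box contains ≥ r objects we need more than (r − 1) · k objects total. Threshold: n = (r − 1) · k + 1. With r = 29 and k = 115: n = 28 · 115 + 1 = 3220 + 1 = 3221. For n = 3220 = 28 · 115, we can put exactly 28 objects in every box, avoiding 29 in any single one — so 3221 is tight.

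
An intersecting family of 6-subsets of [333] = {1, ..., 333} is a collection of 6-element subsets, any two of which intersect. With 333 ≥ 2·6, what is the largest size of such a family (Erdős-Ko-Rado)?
max |F| = C(332, 5) = 32611330136

Erdős-Ko-Rado (1961): when n ≥ 2k, max |F| = C(n−1, k−1). The bound is attained by the star {A : i ∈ A} for any fixed i ∈ [n]. Here C(333−1, 6−1) = C(332, 5) = 32611330136.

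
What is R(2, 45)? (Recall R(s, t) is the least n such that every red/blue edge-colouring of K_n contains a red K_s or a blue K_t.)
R(2, 45) = 45

R(2, k) = k for all k ≥ 2: in a 2-colouring of K_k, either some edge is red (a red K_2) or all edges are blue (a blue K_k). And K_{44} coloured all-blue has no blue K_45, so R(2, 45) > 44. Hence R(2, 45) = 45.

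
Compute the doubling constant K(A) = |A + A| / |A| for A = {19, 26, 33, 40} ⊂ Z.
K = |A + A| / |A| = 7/4

Enumerate A + A = {a + b : a, b ∈ A}. With |A| = 4, there are |A|^2 = 16 ordered sum pairs; collecting distinct values, A + A = {38, 45, 52, 59, 66, 73, 80}, so |A + A| = 7. Thus K = 7/4. Here |A + A| = 2|A| − 1 = 7, the minimum possible — so K = 7/4 is minimal, which holds iff A is an arithmetic progression.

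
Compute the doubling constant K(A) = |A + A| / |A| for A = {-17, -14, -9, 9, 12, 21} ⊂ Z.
K = |A + A| / |A| = 20/6 = 10/3

Enumerate A + A = {a + b : a, b ∈ A}. With |A| = 6, there are |A|^2 = 36 ordered sum pairs; collecting distinct values, A + A = {-34, -31, -28, -26, -23, -18, -8, -5, -2, 0, 3, 4, 7, 12, 18, 21, 24, 30, 33, 42}, so |A + A| = 20. Thus K = 20/6 = 10/3. For comparison, the minimum possible |A + A| over all 6-element sets is 2·6 − 1 = 11 (so min K = 11/6), attained only by arithmetic progressions.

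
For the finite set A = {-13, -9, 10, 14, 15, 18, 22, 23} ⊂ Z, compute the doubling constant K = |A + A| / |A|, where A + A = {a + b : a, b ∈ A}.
K = |A + A| / |A| = 28/8 = 7/2

Enumerate A + A = {a + b : a, b ∈ A}. With |A| = 8, there are |A|^2 = 64 ordered sum pairs; collecting distinct values, A + A = {-26, -22, -18, -3, 1, 2, 5, 6, 9, 10, 13, 14, 20, 24, 25, 28, 29, 30, 32, 33, 36, 37, 38, 40, 41, 44, 45, 46}, so |A + A| = 28. Thus K = 28/8 = 7/2. For comparison, the minimum possible |A + A| over all 8-element sets is 2·8 − 1 = 15 (so min K = 15/8), attained only by arithmetic progressions.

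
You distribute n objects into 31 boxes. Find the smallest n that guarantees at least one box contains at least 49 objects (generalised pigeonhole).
n = (49 − 1)·31 + 1 = 1489

By the generalised pigeonhole principle, to guarantee some box contains ≥ r objects we need more than (r − 1) · k objects total. Threshold: n = (r − 1) · k + 1. With r = 49 and k = 31: n = 48 · 31 + 1 = 1488 + 1 = 1489. For n = 1488 = 48 · 31, we can put exactly 48 objects in every box, avoiding 49 in any single one — so 1489 is tight.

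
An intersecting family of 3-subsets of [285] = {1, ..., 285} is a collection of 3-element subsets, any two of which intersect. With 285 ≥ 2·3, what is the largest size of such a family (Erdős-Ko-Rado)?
max |F| = C(284, 2) = 40186

The Erdős-Ko-Rado theorem states: for n ≥ 2k, an intersecting family of k-subsets of an n-element set has size at most C(n − 1, k − 1), with equality for 'star' families {A ⊆ [n] : |A| = k, i ∈ A} (fix an element i). For n = 285, k = 3: C(284, 2) = 40186.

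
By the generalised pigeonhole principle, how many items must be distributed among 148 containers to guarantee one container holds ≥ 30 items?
n = (30 − 1)·148 + 1 = 4293

By the generalised pigeonhole principle, to guarantee some box contains ≥ r objects we need more than (r − 1) · k objects total. Threshold: n = (r − 1) · k + 1. With r = 30 and k = 148: n = 29 · 148 + 1 = 4292 + 1 = 4293. For n = 4292 = 29 · 148, we can put exactly 29 objects in every box, avoiding 30 in any single one — so 4293 is tight.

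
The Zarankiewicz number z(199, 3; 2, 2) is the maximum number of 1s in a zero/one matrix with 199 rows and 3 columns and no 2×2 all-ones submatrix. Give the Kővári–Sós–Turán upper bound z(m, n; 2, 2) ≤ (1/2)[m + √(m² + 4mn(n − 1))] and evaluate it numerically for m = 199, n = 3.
z(199, 3; 2, 2) ≤ (1/2)[199 + √(199² + 4·199·3·2)] = (1/2)[199 + √44377] = 204.8292

Kővári–Sós–Turán: let r_1, ..., r_199 be the row sums and z = Σ r_i the total number of 1s. Each pair of columns can share at most one row with both entries 1 (else a 2×2 all-ones block appears), so Σ_i C(r_i, 2) ≤ C(3, 2) = 3. By convexity Σ_i C(r_i, 2) ≥ 199·C(z/199, 2) = z(z − 199)/(2·199), giving z² − 199z − 199·3·2 ≤ 0 and hence z ≤ (1/2)[199 + √(39601 + 4·1194)] = (1/2)[199 + √44377] ≈ (1/2)(199 + 210.6585) = 204.8292.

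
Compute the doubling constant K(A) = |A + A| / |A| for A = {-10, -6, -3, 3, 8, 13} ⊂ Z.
K = |A + A| / |A| = 20/6 = 10/3

Enumerate A + A = {a + b : a, b ∈ A}. With |A| = 6, there are |A|^2 = 36 ordered sum pairs; collecting distinct values, A + A = {-20, -16, -13, -12, -9, -7, -6, -3, -2, 0, 2, 3, 5, 6, 7, 10, 11, 16, 21, 26}, so |A + A| = 20. Thus K = 20/6 = 10/3. For comparison, the minimum possible |A + A| over all 6-element sets is 2·6 − 1 = 11 (so min K = 11/6), attained only by arithmetic progressions.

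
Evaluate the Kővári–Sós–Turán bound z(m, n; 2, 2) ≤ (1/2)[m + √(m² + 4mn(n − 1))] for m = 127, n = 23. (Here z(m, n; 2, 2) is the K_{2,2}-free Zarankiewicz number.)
z(127, 23; 2, 2) ≤ (1/2)[127 + √(127² + 4·127·23·22)] = (1/2)[127 + √273177] = 324.8317

Kővári–Sós–Turán: let r_1, ..., r_127 be the row sums and z = Σ r_i the total number of 1s. Each pair of columns can share at most one row with both entries 1 (else a 2×2 all-ones block appears), so Σ_i C(r_i, 2) ≤ C(23, 2) = 253. By convexity Σ_i C(r_i, 2) ≥ 127·C(z/127, 2) = z(z − 127)/(2·127), giving z² − 127z − 127·23·22 ≤ 0 and hence z ≤ (1/2)[127 + √(16129 + 4·64262)] = (1/2)[127 + √273177] ≈ (1/2)(127 + 522.6634) = 324.8317.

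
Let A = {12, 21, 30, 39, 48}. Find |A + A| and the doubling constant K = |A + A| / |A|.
K = |A + A| / |A| = 9/5

Enumerate A + A = {a + b : a, b ∈ A}. With |A| = 5, there are |A|^2 = 25 ordered sum pairs; collecting distinct values, A + A = {24, 33, 42, 51, 60, 69, 78, 87, 96}, so |A + A| = 9. Thus K = 9/5. Here |A + A| = 2|A| − 1 = 9, the minimum possible — so K = 9/5 is minimal, which holds iff A is an arithmetic progression.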